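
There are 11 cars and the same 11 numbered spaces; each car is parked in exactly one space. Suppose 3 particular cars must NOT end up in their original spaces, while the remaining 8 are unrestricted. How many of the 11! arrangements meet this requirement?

Let A_j be the event that the j-th constrained one is fixed. By inclusion-exclusion over the 3 events:
Σ_{j=0}^{3} (-1)^j C(3,j)(11-j)!
= C(3,0)·11! - C(3,1)·10! + C(3,2)·9! - C(3,3)·8!
= 39916800 - 10886400 + 1088640 - 40320
= 30078720

30078720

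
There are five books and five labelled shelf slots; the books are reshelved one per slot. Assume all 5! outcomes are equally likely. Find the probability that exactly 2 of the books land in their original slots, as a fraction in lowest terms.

1/6

Favorable outcomes: C(5,2)·!3 = 10·2 = 20.
Total outcomes: 5! = 120.
Probability = 20/120 = 1/6.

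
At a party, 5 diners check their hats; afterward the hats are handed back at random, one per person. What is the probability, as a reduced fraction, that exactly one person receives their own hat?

Favorable outcomes: C(5,1)·!4 = 5·9 = 45.
Total outcomes: 5! = 120.
Probability = 45/120 = 3/8.

3/8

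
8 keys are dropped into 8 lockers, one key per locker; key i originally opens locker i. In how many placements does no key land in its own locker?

14833

Recurrence: !8 = 8·!7 + (-1)^8.
!8 = 8·1854 + 1 = 14833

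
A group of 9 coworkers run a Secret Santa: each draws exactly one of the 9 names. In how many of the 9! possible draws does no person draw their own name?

133496

!9 is the nearest integer to 9!/e.
9! = 362880, and 362880/e ≈ 133496.09, so !9 = 133496.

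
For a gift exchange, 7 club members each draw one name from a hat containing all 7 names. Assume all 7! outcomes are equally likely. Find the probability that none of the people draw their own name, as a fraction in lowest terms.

103/280

Favorable outcomes: !7 = 1854.
Total outcomes: 7! = 5040.
Probability = 1854/5040 = 103/280.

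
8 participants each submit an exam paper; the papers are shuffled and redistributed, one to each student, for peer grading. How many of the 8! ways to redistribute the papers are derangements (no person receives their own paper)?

14833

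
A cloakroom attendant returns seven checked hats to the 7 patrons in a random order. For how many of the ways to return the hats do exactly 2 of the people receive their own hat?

924

Choose which 2 of the 7 are fixed: C(7,2) = 21.
The remaining 5 must be deranged: !5 = 44.
Total: 21 × 44 = 924.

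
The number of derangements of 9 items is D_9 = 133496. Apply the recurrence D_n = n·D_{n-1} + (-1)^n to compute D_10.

D_10 = 10·133496 + 1 = 1334961.

1334961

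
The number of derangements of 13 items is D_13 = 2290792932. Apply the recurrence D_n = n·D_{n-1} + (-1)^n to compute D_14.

32071101049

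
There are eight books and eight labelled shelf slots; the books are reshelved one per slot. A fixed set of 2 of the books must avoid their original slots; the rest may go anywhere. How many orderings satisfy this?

30960

Let A_j be the event that the j-th constrained one is fixed. By inclusion-exclusion over the 2 events:
Σ_{j=0}^{2} (-1)^j C(2,j)(8-j)!
= C(2,0)·8! - C(2,1)·7! + C(2,2)·6!
= 40320 - 10080 + 720
= 30960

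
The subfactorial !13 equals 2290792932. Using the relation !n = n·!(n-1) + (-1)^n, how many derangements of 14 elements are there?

32071101049

!14 = 14·2290792932 + 1 = 32071101049.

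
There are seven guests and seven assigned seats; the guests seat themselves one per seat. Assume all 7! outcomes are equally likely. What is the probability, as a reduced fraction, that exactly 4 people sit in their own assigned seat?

1/72

Favorable outcomes: C(7,4)·!3 = 35·2 = 70.
Total outcomes: 7! = 5040.
Probability = 70/5040 = 1/72.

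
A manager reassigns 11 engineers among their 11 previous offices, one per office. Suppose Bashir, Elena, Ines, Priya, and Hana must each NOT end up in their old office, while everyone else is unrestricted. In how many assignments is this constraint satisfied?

Inclusion-exclusion on the 5 forbidden self-matches:
Σ_{j=0}^{5} (-1)^j C(5,j)(11-j)!
= C(5,0)·11! - C(5,1)·10! + C(5,2)·9! - C(5,3)·8! + C(5,4)·7! - C(5,5)·6!
= 39916800 - 18144000 + 3628800 - 403200 + 25200 - 720
= 25022880

25022880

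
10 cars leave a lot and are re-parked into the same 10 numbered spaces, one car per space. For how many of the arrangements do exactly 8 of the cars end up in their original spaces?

45

Pick the 8 fixed positions: C(10,8) = 45 ways.
The other 2 form a derangement: !2 = 1.
Total: 45 × 1 = 45.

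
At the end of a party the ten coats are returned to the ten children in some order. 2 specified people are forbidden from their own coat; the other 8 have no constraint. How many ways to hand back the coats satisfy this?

2943360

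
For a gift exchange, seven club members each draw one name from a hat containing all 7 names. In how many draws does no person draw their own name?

1854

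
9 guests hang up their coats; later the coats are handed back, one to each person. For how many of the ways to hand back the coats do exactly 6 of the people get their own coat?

168

Pick the 6 fixed positions: C(9,6) = 84 ways.
The other 3 form a derangement: !3 = 2.
Total: 84 × 2 = 168.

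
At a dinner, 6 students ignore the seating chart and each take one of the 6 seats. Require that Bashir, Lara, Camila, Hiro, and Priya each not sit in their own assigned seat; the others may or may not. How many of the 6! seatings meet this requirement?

309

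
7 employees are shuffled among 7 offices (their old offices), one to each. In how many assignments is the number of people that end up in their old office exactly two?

924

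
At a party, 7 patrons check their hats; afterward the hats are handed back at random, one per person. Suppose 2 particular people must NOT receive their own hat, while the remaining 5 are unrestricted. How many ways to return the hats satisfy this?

3720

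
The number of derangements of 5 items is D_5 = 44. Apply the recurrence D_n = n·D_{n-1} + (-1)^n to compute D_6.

D_6 = 6·44 + 1 = 265.

265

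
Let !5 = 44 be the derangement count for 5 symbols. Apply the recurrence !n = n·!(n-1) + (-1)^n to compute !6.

265

!6 = 6·44 + 1 = 265.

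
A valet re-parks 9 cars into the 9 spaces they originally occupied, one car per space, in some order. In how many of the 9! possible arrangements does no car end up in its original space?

133496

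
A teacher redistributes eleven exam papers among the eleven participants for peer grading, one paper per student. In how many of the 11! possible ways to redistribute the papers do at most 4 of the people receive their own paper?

39770686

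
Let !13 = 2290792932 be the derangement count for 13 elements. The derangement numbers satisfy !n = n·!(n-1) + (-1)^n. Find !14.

32071101049

!14 = 14·2290792932 + 1 = 32071101049.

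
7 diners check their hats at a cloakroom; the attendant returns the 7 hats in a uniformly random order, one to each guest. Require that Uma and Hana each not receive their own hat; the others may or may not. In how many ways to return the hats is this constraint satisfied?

Inclusion-exclusion on the 2 forbidden self-matches:
Σ_{j=0}^{2} (-1)^j C(2,j)(7-j)!
= C(2,0)·7! - C(2,1)·6! + C(2,2)·5!
= 5040 - 1440 + 120
= 3720

3720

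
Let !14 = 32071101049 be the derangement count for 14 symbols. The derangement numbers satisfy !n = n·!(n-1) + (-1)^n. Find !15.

481066515734

!15 = 15·32071101049 - 1 = 481066515734.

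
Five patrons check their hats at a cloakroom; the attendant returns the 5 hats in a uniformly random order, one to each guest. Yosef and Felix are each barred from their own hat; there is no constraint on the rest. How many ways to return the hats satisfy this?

78

Inclusion-exclusion on the 2 forbidden self-matches:
Σ_{j=0}^{2} (-1)^j C(2,j)(5-j)!
= C(2,0)·5! - C(2,1)·4! + C(2,2)·3!
= 120 - 48 + 6
= 78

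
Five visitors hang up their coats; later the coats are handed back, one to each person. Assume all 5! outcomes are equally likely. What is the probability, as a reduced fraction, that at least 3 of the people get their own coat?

11/120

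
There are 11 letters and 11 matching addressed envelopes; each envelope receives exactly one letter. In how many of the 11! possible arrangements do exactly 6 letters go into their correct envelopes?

Pick the 6 fixed positions: C(11,6) = 462 ways.
The other 5 form a derangement: !5 = 44.
Total: 462 × 44 = 20328.

20328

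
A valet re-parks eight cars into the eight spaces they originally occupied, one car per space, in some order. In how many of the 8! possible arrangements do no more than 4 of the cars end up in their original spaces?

40179

Sum C(8,i)·!(8-i) for i = 0..4:
  i=0: C(8,0)·!8 = 1·14833 = 14833
  i=1: C(8,1)·!7 = 8·1854 = 14832
  i=2: C(8,2)·!6 = 28·265 = 7420
  i=3: C(8,3)·!5 = 56·44 = 2464
  i=4: C(8,4)·!4 = 70·9 = 630
Total = 40179.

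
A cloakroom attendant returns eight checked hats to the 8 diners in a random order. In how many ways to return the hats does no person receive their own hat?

The number of derangements of 8 is !8 = Σ_{k=0}^{8} (-1)^k·8!/k!
= 8! - 8!/1! + 8!/2! - 8!/3! + 8!/4! - 8!/5! + 8!/6! - 8!/7! + 8!/8!
= 40320 - 40320 + 20160 - 6720 + 1680 - 336 + 56 - 8 + 1
= 14833

14833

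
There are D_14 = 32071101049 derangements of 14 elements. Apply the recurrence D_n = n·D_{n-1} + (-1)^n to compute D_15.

481066515734

D_15 = 15·32071101049 - 1 = 481066515734.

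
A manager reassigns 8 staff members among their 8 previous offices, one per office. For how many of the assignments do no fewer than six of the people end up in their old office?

29

Sum C(8,i)·!(8-i) for i = 6..8:
  i=6: C(8,6)·!2 = 28·1 = 28
  i=7: C(8,7)·!1 = 8·0 = 0
  i=8: C(8,8)·!0 = 1·1 = 1
Total = 29.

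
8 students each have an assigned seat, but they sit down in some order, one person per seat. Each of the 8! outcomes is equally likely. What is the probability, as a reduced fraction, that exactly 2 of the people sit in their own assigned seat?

53/288

Favorable outcomes: C(8,2)·!6 = 28·265 = 7420.
Total outcomes: 8! = 40320.
Probability = 7420/40320 = 53/288.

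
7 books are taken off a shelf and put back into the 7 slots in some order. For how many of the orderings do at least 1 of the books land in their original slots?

3186

# with exactly i fixed is C(7,i)·!(7-i); sum over i=1..7:
  i=1: C(7,1)·!6 = 7·265 = 1855
  i=2: C(7,2)·!5 = 21·44 = 924
  i=3: C(7,3)·!4 = 35·9 = 315
  i=4: C(7,4)·!3 = 35·2 = 70
  i=5: C(7,5)·!2 = 21·1 = 21
  i=6: C(7,6)·!1 = 7·0 = 0
  i=7: C(7,7)·!0 = 1·1 = 1
Total = 3186.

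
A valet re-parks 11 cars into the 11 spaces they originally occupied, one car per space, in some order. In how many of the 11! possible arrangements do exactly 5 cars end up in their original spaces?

122430

Choose which 5 of the 11 are fixed: C(11,5) = 462.
The remaining 6 must be deranged: !6 = 265.
Total: 462 × 265 = 122430.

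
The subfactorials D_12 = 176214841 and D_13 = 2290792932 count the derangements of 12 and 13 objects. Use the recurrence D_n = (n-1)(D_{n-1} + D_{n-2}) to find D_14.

32071101049

D_14 = (14-1)·(D_13 + D_12) = 13·(2290792932 + 176214841) = 13·2467007773 = 32071101049.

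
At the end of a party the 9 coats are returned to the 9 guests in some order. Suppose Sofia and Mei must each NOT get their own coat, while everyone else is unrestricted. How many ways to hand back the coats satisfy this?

287280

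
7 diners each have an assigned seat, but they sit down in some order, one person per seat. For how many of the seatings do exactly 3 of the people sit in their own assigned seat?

315

Pick the 3 fixed positions: C(7,3) = 35 ways.
The remaining 4 must be deranged: !4 = 9.
Total: 35 × 9 = 315.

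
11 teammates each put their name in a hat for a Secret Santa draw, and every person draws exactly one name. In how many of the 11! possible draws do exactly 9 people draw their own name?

55

Choose which 9 of the 11 are fixed: C(11,9) = 55.
The remaining 2 must be deranged: !2 = 1.
Total: 55 × 1 = 55.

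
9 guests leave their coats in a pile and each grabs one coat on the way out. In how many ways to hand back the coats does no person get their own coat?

133496

By inclusion-exclusion, !9 = Σ (-1)^k · 9!/k! for k=0..9
= 9! - 9!/1! + 9!/2! - 9!/3! + 9!/4! - 9!/5! + 9!/6! - 9!/7! + 9!/8! - 9!/9!
= 362880 - 362880 + 181440 - 60480 + 15120 - 3024 + 504 - 72 + 9 - 1
= 133496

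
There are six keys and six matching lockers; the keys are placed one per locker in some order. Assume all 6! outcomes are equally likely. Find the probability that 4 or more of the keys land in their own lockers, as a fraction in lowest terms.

Favorable outcomes: Σ_{i≥4} C(6,i)·!(6-i) = 15·1 + 6·0 + 1·1 = 16.
Total outcomes: 6! = 720.
Probability = 16/720 = 1/45.

1/45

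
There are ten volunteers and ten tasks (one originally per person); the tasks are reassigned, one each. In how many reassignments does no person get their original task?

Use !n = (n-1)(!(n-1) + !(n-2)).
!10 = 9·(133496 + 14833) = 9·148329 = 1334961

1334961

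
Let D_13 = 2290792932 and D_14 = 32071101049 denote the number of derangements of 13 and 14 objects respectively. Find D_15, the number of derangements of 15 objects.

D_15 = (15-1)·(D_14 + D_13) = 14·(32071101049 + 2290792932) = 14·34361893981 = 481066515734.

481066515734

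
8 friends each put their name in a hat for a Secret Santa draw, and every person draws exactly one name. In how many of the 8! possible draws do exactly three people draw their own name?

2464

Pick the 3 fixed positions: C(8,3) = 56 ways.
The remaining 5 must be deranged: !5 = 44.
Total: 56 × 44 = 2464.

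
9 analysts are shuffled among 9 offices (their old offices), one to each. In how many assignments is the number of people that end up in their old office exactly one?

Pick the single fixed position: C(9,1) = 9 ways.
The other 8 form a derangement: !8 = 14833.
Total: 9 × 14833 = 133497.

133497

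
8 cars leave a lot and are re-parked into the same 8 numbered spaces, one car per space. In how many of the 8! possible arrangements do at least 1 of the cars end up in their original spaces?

# with exactly i fixed is C(8,i)·!(8-i); sum over i=1..8:
  i=1: C(8,1)·!7 = 8·1854 = 14832
  i=2: C(8,2)·!6 = 28·265 = 7420
  i=3: C(8,3)·!5 = 56·44 = 2464
  i=4: C(8,4)·!4 = 70·9 = 630
  i=5: C(8,5)·!3 = 56·2 = 112
  i=6: C(8,6)·!2 = 28·1 = 28
  i=7: C(8,7)·!1 = 8·0 = 0
  i=8: C(8,8)·!0 = 1·1 = 1
Total = 25487.

25487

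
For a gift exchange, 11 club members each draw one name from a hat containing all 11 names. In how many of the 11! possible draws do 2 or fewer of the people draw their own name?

# with exactly i fixed is C(11,i)·!(11-i); sum over i=0..2:
  i=0: C(11,0)·!11 = 1·14684570 = 14684570
  i=1: C(11,1)·!10 = 11·1334961 = 14684571
  i=2: C(11,2)·!9 = 55·133496 = 7342280
Total = 36711421.

36711421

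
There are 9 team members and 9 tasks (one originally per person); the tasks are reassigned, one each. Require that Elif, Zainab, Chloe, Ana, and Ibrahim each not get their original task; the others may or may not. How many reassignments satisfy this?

Let A_j be the event that the j-th constrained one is fixed. By inclusion-exclusion over the 5 events:
Σ_{j=0}^{5} (-1)^j C(5,j)(9-j)!
= C(5,0)·9! - C(5,1)·8! + C(5,2)·7! - C(5,3)·6! + C(5,4)·5! - C(5,5)·4!
= 362880 - 201600 + 50400 - 7200 + 600 - 24
= 205056

205056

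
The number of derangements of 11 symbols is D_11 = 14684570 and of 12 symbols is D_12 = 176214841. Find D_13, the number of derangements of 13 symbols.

2290792932

D_13 = (13-1)·(D_12 + D_11) = 12·(176214841 + 14684570) = 12·190899411 = 2290792932.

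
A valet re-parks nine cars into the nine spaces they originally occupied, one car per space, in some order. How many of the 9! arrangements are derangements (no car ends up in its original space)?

133496

The subfactorial !9 = [9!/e] (nearest integer).
9! = 362880, and 362880/e ≈ 133496.09, so !9 = 133496.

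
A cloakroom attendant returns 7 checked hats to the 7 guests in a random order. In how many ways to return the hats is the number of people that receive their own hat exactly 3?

315

Choose which 3 of the 7 are fixed: C(7,3) = 35.
The other 4 form a derangement: !4 = 9.
Total: 35 × 9 = 315.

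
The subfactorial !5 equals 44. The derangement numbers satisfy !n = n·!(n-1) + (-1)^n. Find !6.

!6 = 6·44 + 1 = 265.

265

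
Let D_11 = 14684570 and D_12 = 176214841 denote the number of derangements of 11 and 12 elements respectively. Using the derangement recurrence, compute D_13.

D_13 = (13-1)·(D_12 + D_11) = 12·(176214841 + 14684570) = 12·190899411 = 2290792932.

2290792932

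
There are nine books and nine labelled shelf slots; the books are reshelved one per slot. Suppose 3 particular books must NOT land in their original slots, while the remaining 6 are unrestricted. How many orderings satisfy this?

Inclusion-exclusion on the 3 forbidden self-matches:
Σ_{j=0}^{3} (-1)^j C(3,j)(9-j)!
= C(3,0)·9! - C(3,1)·8! + C(3,2)·7! - C(3,3)·6!
= 362880 - 120960 + 15120 - 720
= 256320

256320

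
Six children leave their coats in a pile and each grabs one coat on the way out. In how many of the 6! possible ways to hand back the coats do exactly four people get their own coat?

15

Choose which 4 of the 6 are fixed: C(6,4) = 15.
The remaining 2 must be deranged: !2 = 1.
Total: 15 × 1 = 15.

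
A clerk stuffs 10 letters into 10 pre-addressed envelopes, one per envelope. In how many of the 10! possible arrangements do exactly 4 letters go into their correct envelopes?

55650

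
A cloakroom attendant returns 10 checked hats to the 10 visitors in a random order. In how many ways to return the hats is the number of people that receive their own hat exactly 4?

55650

Choose which 4 of the 10 are fixed: C(10,4) = 210.
The other 6 form a derangement: !6 = 265.
Total: 210 × 265 = 55650.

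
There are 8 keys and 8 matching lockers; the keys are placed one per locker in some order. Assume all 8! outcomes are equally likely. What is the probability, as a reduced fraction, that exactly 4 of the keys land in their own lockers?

1/64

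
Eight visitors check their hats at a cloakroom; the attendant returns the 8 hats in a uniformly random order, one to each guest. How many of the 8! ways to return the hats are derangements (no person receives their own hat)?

14833

!8 = 8! · Σ_{k=0}^{8} (-1)^k/k!
= 8! - 8!/1! + 8!/2! - 8!/3! + 8!/4! - 8!/5! + 8!/6! - 8!/7! + 8!/8!
= 40320 - 40320 + 20160 - 6720 + 1680 - 336 + 56 - 8 + 1
= 14833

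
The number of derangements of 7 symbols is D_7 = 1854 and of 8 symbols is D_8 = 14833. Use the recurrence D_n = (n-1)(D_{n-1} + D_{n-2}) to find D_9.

D_9 = (9-1)·(D_8 + D_7) = 8·(14833 + 1854) = 8·16687 = 133496.

133496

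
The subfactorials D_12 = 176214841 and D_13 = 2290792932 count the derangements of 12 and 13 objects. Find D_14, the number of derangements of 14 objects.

32071101049

D_14 = (14-1)·(D_13 + D_12) = 13·(2290792932 + 176214841) = 13·2467007773 = 32071101049.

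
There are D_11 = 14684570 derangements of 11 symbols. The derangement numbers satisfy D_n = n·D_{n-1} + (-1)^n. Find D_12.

176214841

D_12 = 12·14684570 + 1 = 176214841.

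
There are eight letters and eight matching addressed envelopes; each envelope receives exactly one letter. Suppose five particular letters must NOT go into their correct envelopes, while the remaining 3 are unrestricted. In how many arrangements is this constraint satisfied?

Let A_j be the event that the j-th constrained one is fixed. By inclusion-exclusion over the 5 events:
Σ_{j=0}^{5} (-1)^j C(5,j)(8-j)!
= C(5,0)·8! - C(5,1)·7! + C(5,2)·6! - C(5,3)·5! + C(5,4)·4! - C(5,5)·3!
= 40320 - 25200 + 7200 - 1200 + 120 - 6
= 21234

21234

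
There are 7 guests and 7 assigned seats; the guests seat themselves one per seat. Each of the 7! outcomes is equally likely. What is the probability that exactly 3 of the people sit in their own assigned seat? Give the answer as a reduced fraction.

1/16

Favorable outcomes: C(7,3)·!4 = 35·9 = 315.
Total outcomes: 7! = 5040.
Probability = 315/5040 = 1/16.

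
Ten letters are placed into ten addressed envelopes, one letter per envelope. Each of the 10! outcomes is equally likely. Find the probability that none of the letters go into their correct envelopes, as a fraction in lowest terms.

16481/44800

Favorable outcomes: !10 = 1334961.
Total outcomes: 10! = 3628800.
Probability = 1334961/3628800 = 16481/44800.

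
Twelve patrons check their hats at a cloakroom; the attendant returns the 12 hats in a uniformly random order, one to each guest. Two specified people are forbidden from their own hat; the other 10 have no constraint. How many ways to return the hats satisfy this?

402796800

Inclusion-exclusion on the 2 forbidden self-matches:
Σ_{j=0}^{2} (-1)^j C(2,j)(12-j)!
= C(2,0)·12! - C(2,1)·11! + C(2,2)·10!
= 479001600 - 79833600 + 3628800
= 402796800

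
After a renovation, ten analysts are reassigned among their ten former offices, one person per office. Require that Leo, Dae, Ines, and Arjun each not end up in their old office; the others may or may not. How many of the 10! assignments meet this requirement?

Inclusion-exclusion on the 4 forbidden self-matches:
Σ_{j=0}^{4} (-1)^j C(4,j)(10-j)!
= C(4,0)·10! - C(4,1)·9! + C(4,2)·8! - C(4,3)·7! + C(4,4)·6!
= 3628800 - 1451520 + 241920 - 20160 + 720
= 2399760

2399760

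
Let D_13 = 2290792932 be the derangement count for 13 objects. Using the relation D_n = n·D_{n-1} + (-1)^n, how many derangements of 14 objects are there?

D_14 = 14·2290792932 + 1 = 32071101049.

32071101049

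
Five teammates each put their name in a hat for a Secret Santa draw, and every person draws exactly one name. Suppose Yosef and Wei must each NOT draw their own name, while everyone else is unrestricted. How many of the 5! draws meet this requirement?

Let A_j be the event that the j-th constrained one is fixed. By inclusion-exclusion over the 2 events:
Σ_{j=0}^{2} (-1)^j C(2,j)(5-j)!
= C(2,0)·5! - C(2,1)·4! + C(2,2)·3!
= 120 - 48 + 6
= 78

78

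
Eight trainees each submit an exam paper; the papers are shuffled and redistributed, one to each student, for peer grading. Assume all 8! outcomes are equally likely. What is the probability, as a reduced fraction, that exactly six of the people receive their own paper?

1/1440

Favorable outcomes: C(8,6)·!2 = 28·1 = 28.
Total outcomes: 8! = 40320.
Probability = 28/40320 = 1/1440.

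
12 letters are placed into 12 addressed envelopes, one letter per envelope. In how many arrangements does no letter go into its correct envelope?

176214841

Recurrence: !12 = 12·!11 + (-1)^12.
!12 = 12·14684570 + 1 = 176214841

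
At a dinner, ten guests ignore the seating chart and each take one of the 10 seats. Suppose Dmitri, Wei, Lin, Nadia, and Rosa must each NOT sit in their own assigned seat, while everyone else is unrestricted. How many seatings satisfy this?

2170680

Let A_j be the event that the j-th constrained one is fixed. By inclusion-exclusion over the 5 events:
Σ_{j=0}^{5} (-1)^j C(5,j)(10-j)!
= C(5,0)·10! - C(5,1)·9! + C(5,2)·8! - C(5,3)·7! + C(5,4)·6! - C(5,5)·5!
= 3628800 - 1814400 + 403200 - 50400 + 3600 - 120
= 2170680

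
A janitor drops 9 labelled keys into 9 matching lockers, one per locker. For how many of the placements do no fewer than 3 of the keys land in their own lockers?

# with exactly i fixed is C(9,i)·!(9-i); sum over i=3..9:
  i=3: C(9,3)·!6 = 84·265 = 22260
  i=4: C(9,4)·!5 = 126·44 = 5544
  i=5: C(9,5)·!4 = 126·9 = 1134
  i=6: C(9,6)·!3 = 84·2 = 168
  i=7: C(9,7)·!2 = 36·1 = 36
  i=8: C(9,8)·!1 = 9·0 = 0
  i=9: C(9,9)·!0 = 1·1 = 1
Total = 29143.

29143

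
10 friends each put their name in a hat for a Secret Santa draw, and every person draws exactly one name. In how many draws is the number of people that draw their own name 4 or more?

# with exactly i fixed is C(10,i)·!(10-i); sum over i=4..10:
  i=4: C(10,4)·!6 = 210·265 = 55650
  i=5: C(10,5)·!5 = 252·44 = 11088
  i=6: C(10,6)·!4 = 210·9 = 1890
  i=7: C(10,7)·!3 = 120·2 = 240
  i=8: C(10,8)·!2 = 45·1 = 45
  i=9: C(10,9)·!1 = 10·0 = 0
  i=10: C(10,10)·!0 = 1·1 = 1
Total = 68914.

68914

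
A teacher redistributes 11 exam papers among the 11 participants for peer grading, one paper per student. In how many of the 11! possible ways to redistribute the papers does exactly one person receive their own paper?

Pick the single fixed position: C(11,1) = 11 ways.
The other 10 form a derangement: !10 = 1334961.
Total: 11 × 1334961 = 14684571.

14684571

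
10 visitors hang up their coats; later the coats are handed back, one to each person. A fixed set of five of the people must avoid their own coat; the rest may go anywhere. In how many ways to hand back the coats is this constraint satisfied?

2170680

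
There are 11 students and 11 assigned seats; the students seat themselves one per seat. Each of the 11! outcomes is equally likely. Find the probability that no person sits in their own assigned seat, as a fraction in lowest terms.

1468457/3991680

Favorable outcomes: !11 = 14684570.
Total outcomes: 11! = 39916800.
Probability = 14684570/39916800 = 1468457/3991680.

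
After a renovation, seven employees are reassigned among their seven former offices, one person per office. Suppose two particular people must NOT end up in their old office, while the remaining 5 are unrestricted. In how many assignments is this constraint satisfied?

3720

Inclusion-exclusion on the 2 forbidden self-matches:
Σ_{j=0}^{2} (-1)^j C(2,j)(7-j)!
= C(2,0)·7! - C(2,1)·6! + C(2,2)·5!
= 5040 - 1440 + 120
= 3720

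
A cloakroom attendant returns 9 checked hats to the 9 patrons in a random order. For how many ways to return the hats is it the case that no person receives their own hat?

The subfactorial !9 = [9!/e] (nearest integer).
9! = 362880, and 362880/e ≈ 133496.09, so !9 = 133496.

133496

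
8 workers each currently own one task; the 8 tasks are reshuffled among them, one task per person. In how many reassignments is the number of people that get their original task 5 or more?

141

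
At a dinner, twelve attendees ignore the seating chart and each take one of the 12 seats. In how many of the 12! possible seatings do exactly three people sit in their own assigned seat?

Choose which 3 of the 12 are fixed: C(12,3) = 220.
The other 9 form a derangement: !9 = 133496.
Total: 220 × 133496 = 29369120.

29369120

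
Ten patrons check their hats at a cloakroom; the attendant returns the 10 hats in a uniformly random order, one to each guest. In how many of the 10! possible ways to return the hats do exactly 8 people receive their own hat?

45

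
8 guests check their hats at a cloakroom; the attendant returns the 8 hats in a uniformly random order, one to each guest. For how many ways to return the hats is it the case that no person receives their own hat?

Recurrence: !8 = 7·(!7 + !6).
!8 = 7·(1854 + 265) = 7·2119 = 14833

14833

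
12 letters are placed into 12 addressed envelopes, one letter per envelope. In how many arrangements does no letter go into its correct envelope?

Recurrence: !12 = 11·(!11 + !10).
!12 = 11·(14684570 + 1334961) = 11·16019531 = 176214841

176214841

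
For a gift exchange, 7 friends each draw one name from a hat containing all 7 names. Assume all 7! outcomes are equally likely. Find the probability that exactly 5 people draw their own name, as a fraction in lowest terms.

1/240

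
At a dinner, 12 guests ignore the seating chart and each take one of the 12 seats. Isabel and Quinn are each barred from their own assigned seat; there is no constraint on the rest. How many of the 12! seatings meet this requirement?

Let A_j be the event that the j-th constrained one is fixed. By inclusion-exclusion over the 2 events:
Σ_{j=0}^{2} (-1)^j C(2,j)(12-j)!
= C(2,0)·12! - C(2,1)·11! + C(2,2)·10!
= 479001600 - 79833600 + 3628800
= 402796800

402796800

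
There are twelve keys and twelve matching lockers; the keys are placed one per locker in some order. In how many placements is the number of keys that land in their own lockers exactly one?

176214840

Pick the single fixed position: C(12,1) = 12 ways.
The remaining 11 must be deranged: !11 = 14684570.
Total: 12 × 14684570 = 176214840.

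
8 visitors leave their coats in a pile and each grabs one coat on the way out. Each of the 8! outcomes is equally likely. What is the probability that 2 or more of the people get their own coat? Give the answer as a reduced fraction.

Favorable outcomes: Σ_{i≥2} C(8,i)·!(8-i) = 28·265 + 56·44 + 70·9 + 56·2 + 28·1 + 8·0 + 1·1 = 10655.
Total outcomes: 8! = 40320.
Probability = 10655/40320 = 2131/8064.

2131/8064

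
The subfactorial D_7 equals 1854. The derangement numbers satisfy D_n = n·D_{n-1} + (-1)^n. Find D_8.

14833

D_8 = 8·1854 + 1 = 14833.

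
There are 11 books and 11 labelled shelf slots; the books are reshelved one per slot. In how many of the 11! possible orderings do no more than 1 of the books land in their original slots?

Sum C(11,i)·!(11-i) for i = 0..1:
  i=0: C(11,0)·!11 = 1·14684570 = 14684570
  i=1: C(11,1)·!10 = 11·1334961 = 14684571
Total = 29369141.

29369141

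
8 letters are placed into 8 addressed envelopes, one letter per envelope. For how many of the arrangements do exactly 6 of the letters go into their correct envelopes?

Pick the 6 fixed positions: C(8,6) = 28 ways.
The other 2 form a derangement: !2 = 1.
Total: 28 × 1 = 28.

28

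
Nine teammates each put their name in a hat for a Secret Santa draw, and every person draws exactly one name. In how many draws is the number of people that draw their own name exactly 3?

22260

Pick the 3 fixed positions: C(9,3) = 84 ways.
The other 6 form a derangement: !6 = 265.
Total: 84 × 265 = 22260.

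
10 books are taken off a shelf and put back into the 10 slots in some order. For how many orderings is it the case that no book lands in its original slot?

The subfactorial !10 = [10!/e] (nearest integer).
10! = 3628800, and 3628800/e ≈ 1334960.92, so !10 = 1334961.

1334961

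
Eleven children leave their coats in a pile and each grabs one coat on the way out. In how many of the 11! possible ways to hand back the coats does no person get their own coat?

14684570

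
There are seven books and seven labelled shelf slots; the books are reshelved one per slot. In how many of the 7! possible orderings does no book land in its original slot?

1854

By inclusion-exclusion, !7 = Σ (-1)^k · 7!/k! for k=0..7
= 7! - 7!/1! + 7!/2! - 7!/3! + 7!/4! - 7!/5! + 7!/6! - 7!/7!
= 5040 - 5040 + 2520 - 840 + 210 - 42 + 7 - 1
= 1854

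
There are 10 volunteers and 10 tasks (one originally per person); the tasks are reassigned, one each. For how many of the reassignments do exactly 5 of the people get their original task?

11088

Choose which 5 of the 10 are fixed: C(10,5) = 252.
The remaining 5 must be deranged: !5 = 44.
Total: 252 × 44 = 11088.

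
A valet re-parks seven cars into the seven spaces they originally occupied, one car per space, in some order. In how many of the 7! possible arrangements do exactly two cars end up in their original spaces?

Pick the 2 fixed positions: C(7,2) = 21 ways.
The remaining 5 must be deranged: !5 = 44.
Total: 21 × 44 = 924.

924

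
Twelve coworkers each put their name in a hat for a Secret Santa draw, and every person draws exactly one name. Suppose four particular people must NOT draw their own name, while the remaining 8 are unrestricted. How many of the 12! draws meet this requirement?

339696000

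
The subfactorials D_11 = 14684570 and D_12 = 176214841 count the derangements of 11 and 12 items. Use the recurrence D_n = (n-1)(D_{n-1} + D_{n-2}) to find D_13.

D_13 = (13-1)·(D_12 + D_11) = 12·(176214841 + 14684570) = 12·190899411 = 2290792932.

2290792932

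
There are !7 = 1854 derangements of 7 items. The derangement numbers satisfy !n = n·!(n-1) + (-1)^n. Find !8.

14833

!8 = 8·1854 + 1 = 14833.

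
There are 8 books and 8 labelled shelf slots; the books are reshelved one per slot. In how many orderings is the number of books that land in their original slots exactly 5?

Pick the 5 fixed positions: C(8,5) = 56 ways.
The other 3 form a derangement: !3 = 2.
Total: 56 × 2 = 112.

112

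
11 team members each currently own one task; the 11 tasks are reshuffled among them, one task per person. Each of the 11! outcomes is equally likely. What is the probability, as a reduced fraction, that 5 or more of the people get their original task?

73057/19958400

Favorable outcomes: Σ_{i≥5} C(11,i)·!(11-i) = 462·265 + 462·44 + 330·9 + 165·2 + 55·1 + 11·0 + 1·1 = 146114.
Total outcomes: 11! = 39916800.
Probability = 146114/39916800 = 73057/19958400.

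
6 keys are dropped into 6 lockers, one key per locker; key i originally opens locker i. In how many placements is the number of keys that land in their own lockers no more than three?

704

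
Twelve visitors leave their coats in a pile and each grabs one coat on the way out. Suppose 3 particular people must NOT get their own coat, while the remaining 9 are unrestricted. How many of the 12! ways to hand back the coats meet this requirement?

Let A_j be the event that the j-th constrained one is fixed. By inclusion-exclusion over the 3 events:
Σ_{j=0}^{3} (-1)^j C(3,j)(12-j)!
= C(3,0)·12! - C(3,1)·11! + C(3,2)·10! - C(3,3)·9!
= 479001600 - 119750400 + 10886400 - 362880
= 369774720

369774720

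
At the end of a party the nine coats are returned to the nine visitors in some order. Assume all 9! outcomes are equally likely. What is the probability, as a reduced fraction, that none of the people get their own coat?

16687/45360

Favorable outcomes: !9 = 133496.
Total outcomes: 9! = 362880.
Probability = 133496/362880 = 16687/45360.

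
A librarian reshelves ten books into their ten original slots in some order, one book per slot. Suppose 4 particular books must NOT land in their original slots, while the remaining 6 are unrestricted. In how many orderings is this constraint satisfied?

Let A_j be the event that the j-th constrained one is fixed. By inclusion-exclusion over the 4 events:
Σ_{j=0}^{4} (-1)^j C(4,j)(10-j)!
= C(4,0)·10! - C(4,1)·9! + C(4,2)·8! - C(4,3)·7! + C(4,4)·6!
= 3628800 - 1451520 + 241920 - 20160 + 720
= 2399760

2399760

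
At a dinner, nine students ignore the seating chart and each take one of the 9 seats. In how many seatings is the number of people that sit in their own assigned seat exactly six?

168

Pick the 6 fixed positions: C(9,6) = 84 ways.
The remaining 3 must be deranged: !3 = 2.
Total: 84 × 2 = 168.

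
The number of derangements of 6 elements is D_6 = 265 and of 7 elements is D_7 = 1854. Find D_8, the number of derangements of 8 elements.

14833

D_8 = (8-1)·(D_7 + D_6) = 7·(1854 + 265) = 7·2119 = 14833.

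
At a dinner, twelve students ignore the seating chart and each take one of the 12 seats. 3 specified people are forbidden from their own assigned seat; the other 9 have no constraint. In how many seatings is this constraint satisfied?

369774720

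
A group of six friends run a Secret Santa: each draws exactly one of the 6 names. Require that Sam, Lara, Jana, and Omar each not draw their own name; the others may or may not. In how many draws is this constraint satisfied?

Inclusion-exclusion on the 4 forbidden self-matches:
Σ_{j=0}^{4} (-1)^j C(4,j)(6-j)!
= C(4,0)·6! - C(4,1)·5! + C(4,2)·4! - C(4,3)·3! + C(4,4)·2!
= 720 - 480 + 144 - 24 + 2
= 362

362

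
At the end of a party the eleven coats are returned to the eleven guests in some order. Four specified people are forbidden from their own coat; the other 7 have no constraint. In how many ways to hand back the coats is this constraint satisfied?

Let A_j be the event that the j-th constrained one is fixed. By inclusion-exclusion over the 4 events:
Σ_{j=0}^{4} (-1)^j C(4,j)(11-j)!
= C(4,0)·11! - C(4,1)·10! + C(4,2)·9! - C(4,3)·8! + C(4,4)·7!
= 39916800 - 14515200 + 2177280 - 161280 + 5040
= 27422640

27422640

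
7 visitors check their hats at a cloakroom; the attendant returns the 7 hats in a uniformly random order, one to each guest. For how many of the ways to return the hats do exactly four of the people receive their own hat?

Choose which 4 of the 7 are fixed: C(7,4) = 35.
The remaining 3 must be deranged: !3 = 2.
Total: 35 × 2 = 70.

70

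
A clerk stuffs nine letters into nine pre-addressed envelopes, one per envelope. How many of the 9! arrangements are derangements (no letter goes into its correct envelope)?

!9 is the nearest integer to 9!/e.
9! = 362880, and 362880/e ≈ 133496.09, so !9 = 133496.

133496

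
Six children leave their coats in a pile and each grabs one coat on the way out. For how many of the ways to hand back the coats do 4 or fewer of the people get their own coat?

# with exactly i fixed is C(6,i)·!(6-i); sum over i=0..4:
  i=0: C(6,0)·!6 = 1·265 = 265
  i=1: C(6,1)·!5 = 6·44 = 264
  i=2: C(6,2)·!4 = 15·9 = 135
  i=3: C(6,3)·!3 = 20·2 = 40
  i=4: C(6,4)·!2 = 15·1 = 15
Total = 719.

719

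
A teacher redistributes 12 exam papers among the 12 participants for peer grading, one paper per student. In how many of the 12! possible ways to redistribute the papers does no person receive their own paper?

176214841

!12 = 12! · Σ_{k=0}^{12} (-1)^k/k!
= 12! - 12!/1! + 12!/2! - 12!/3! + 12!/4! - 12!/5! + 12!/6! - 12!/7! + 12!/8! - 12!/9! + 12!/10! - 12!/11! + 12!/12!
= 479001600 - 479001600 + 239500800 - 79833600 + 19958400 - 3991680 + 665280 - 95040 + 11880 - 1320 + 132 - 12 + 1
= 176214841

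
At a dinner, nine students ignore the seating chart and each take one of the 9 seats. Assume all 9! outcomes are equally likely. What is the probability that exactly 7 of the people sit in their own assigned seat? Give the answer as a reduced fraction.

Favorable outcomes: C(9,7)·!2 = 36·1 = 36.
Total outcomes: 9! = 362880.
Probability = 36/362880 = 1/10080.

1/10080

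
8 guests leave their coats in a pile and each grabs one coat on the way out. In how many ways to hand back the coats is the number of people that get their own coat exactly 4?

Choose which 4 of the 8 are fixed: C(8,4) = 70.
The remaining 4 must be deranged: !4 = 9.
Total: 70 × 9 = 630.

630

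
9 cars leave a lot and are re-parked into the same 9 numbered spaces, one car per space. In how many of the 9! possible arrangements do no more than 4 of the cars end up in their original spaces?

361541

Sum C(9,i)·!(9-i) for i = 0..4:
  i=0: C(9,0)·!9 = 1·133496 = 133496
  i=1: C(9,1)·!8 = 9·14833 = 133497
  i=2: C(9,2)·!7 = 36·1854 = 66744
  i=3: C(9,3)·!6 = 84·265 = 22260
  i=4: C(9,4)·!5 = 126·44 = 5544
Total = 361541.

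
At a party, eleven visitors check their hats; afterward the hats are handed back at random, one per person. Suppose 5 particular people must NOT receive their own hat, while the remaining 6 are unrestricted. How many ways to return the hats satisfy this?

25022880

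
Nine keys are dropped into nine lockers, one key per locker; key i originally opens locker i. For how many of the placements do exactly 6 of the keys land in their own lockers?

Choose which 6 of the 9 are fixed: C(9,6) = 84.
The other 3 form a derangement: !3 = 2.
Total: 84 × 2 = 168.

168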